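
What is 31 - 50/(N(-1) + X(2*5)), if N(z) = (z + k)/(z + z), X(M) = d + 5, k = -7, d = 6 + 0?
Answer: 83/3 ≈ 27.667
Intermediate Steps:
d = 6
X(M) = 11 (X(M) = 6 + 5 = 11)
N(z) = (-7 + z)/(2*z) (N(z) = (z - 7)/(z + z) = (-7 + z)/((2*z)) = (-7 + z)*(1/(2*z)) = (-7 + z)/(2*z))
31 - 50/(N(-1) + X(2*5)) = 31 - 50/((½)*(-7 - 1)/(-1) + 11) = 31 - 50/((½)*(-1)*(-8) + 11) = 31 - 50/(4 + 11) = 31 - 50/15 = 31 + (1/15)*(-50) = 31 - 10/3 = 83/3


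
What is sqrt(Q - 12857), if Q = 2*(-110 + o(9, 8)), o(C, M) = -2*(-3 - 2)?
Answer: I*sqrt(13057) ≈ 114.27*I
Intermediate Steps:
o(C, M) = 10 (o(C, M) = -2*(-5) = 10)
Q = -200 (Q = 2*(-110 + 10) = 2*(-100) = -200)
sqrt(Q - 12857) = sqrt(-200 - 12857) = sqrt(-13057) = I*sqrt(13057)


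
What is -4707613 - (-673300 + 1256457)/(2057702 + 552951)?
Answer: -12289944584446/2610653 ≈ -4.7076e+6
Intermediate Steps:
-4707613 - (-673300 + 1256457)/(2057702 + 552951) = -4707613 - 583157/2610653 = -12289944584446/2610653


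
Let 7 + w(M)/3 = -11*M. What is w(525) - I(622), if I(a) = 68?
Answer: -17414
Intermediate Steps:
w(M) = -21 - 33*M (w(M) = -21 + 3*(-11*M) = -21 - 33*M)
w(525) - I(622) = (-21 - 33*525) - 1*68 = (-21 - 17325) - 68 = -17346 - 68 = -17414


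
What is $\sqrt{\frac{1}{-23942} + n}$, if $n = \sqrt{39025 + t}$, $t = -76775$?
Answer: $\frac{\sqrt{-23942 + 2866096820 i \sqrt{1510}}}{23942} \approx 9.8563 + 9.8563 i$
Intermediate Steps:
$n = 5 i \sqrt{1510}$ ($n = \sqrt{39025 - 76775} = \sqrt{-37750} = 5 i \sqrt{1510} \approx 194.29 i$)
$\sqrt{\frac{1}{-23942} + n} = \sqrt{\frac{1}{-23942} + 5 i \sqrt{1510}} = \sqrt{- \frac{1}{23942} + 5 i \sqrt{1510}}$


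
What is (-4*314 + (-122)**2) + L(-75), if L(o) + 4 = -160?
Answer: 13464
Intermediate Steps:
L(o) = -164 (L(o) = -4 - 160 = -164)
(-4*314 + (-122)**2) + L(-75) = (-4*314 + (-122)**2) - 164 = (-1256 + 14884) - 164 = 13628 - 164 = 13464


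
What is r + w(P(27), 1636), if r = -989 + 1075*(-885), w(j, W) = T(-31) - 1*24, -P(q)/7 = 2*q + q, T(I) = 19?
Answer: -952369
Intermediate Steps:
P(q) = -21*q (P(q) = -7*(2*q + q) = -21*q)
w(j, W) = -5 (w(j, W) = 19 - 1*24 = 19 - 24 = -5)
r = -952364 (r = -989 - 951375 = -952364)
r + w(P(27), 1636) = -952364 - 5 = -952369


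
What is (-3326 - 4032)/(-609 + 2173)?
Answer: -3679/782 ≈ -4.7046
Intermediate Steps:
(-3326 - 4032)/(-609 + 2173) = -7358/1564 = -7358*1/1564 = -3679/782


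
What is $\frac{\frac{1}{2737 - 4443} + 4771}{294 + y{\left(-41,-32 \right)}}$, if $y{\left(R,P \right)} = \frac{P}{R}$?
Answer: $\frac{333712325}{20618716} \approx 16.185$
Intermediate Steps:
$\frac{\frac{1}{2737 - 4443} + 4771}{294 + y{\left(-41,-32 \right)}} = \frac{\frac{1}{2737 - 4443} + 4771}{294 - \frac{32}{-41}} = \frac{\frac{1}{-1706} + 4771}{294 - - \frac{32}{41}} = \frac{- \frac{1}{1706} + 4771}{294 + \frac{32}{41}} = \frac{8139325}{1706 \cdot \frac{12086}{41}} = \frac{8139325}{1706} \cdot \frac{41}{12086} = \frac{333712325}{20618716}$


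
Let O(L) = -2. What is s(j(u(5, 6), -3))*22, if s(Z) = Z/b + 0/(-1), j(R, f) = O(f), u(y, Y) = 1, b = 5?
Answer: -44/5 ≈ -8.8000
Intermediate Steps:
j(R, f) = -2
s(Z) = Z/5 (s(Z) = Z/5 + 0/(-1) = Z*(⅕) + 0*(-1) = Z/5 + 0 = Z/5)
s(j(u(5, 6), -3))*22 = ((⅕)*(-2))*22 = -⅖*22 = -44/5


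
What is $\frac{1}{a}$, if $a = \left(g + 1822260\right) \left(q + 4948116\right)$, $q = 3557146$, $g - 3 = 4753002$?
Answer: $\frac{1}{55924351544430} \approx 1.7881 \cdot 10^{-14}$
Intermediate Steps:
$g = 4753005$ ($g = 3 + 4753002 = 4753005$)
$a = 55924351544430$ ($a = \left(4753005 + 1822260\right) \left(3557146 + 4948116\right) = 6575265 \cdot 8505262 = 55924351544430$)
$\frac{1}{a} = \frac{1}{55924351544430}$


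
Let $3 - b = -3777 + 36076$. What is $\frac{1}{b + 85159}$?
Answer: $\frac{1}{52863} \approx 1.8917 \cdot 10^{-5}$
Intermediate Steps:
$b = -32296$ ($b = 3 - \left(-3777 + 36076\right) = 3 - 32299 = -32296$)
$\frac{1}{b + 85159} = \frac{1}{-32296 + 85159} = \frac{1}{52863}$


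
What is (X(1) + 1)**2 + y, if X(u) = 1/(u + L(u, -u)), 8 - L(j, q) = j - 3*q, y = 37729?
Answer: 943261/25 ≈ 37730.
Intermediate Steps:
L(j, q) = 8 - j + 3*q (L(j, q) = 8 - (j - 3*q) = 8 + (-j + 3*q) = 8 - j + 3*q)
X(u) = 1/(8 - 3*u) (X(u) = 1/(u + (8 - u + 3*(-u))) = 1/(u + (8 - u - 3*u)) = 1/(u + (8 - 4*u)) = 1/(8 - 3*u))
(X(1) + 1)**2 + y = (1/(8 - 3*1) + 1)**2 + 37729 = (1/(8 - 3) + 1)**2 + 37729 = (1/5 + 1)**2 + 37729 = (6/5)**2 + 37729 = 36/25 + 37729 = 943261/25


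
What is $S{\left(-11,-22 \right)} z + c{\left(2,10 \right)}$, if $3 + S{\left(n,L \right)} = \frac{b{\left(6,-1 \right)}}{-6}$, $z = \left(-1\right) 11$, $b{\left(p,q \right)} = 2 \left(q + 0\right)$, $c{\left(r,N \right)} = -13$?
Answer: $\frac{49}{3} \approx 16.333$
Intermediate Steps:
$b{\left(p,q \right)} = 2 q$
$z = -11$
$S{\left(n,L \right)} = - \frac{8}{3}$ ($S{\left(n,L \right)} = -3 + \frac{2 \left(-1\right)}{-6} = -3 - - \frac{1}{3} = -3 + \frac{1}{3} = - \frac{8}{3}$)
$S{\left(-11,-22 \right)} z + c{\left(2,10 \right)} = \left(- \frac{8}{3}\right) \left(-11\right) - 13 = \frac{88}{3} - 13 = \frac{49}{3}$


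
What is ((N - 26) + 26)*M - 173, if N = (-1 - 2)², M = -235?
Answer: -2288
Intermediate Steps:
N = 9 (N = (-3)² = 9)
((N - 26) + 26)*M - 173 = ((9 - 26) + 26)*(-235) - 173 = (-17 + 26)*(-235) - 173 = 9*(-235) - 173 = -2115 - 173 = -2288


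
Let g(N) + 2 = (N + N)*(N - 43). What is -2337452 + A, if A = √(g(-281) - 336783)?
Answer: -2337452 + 37*I*√113 ≈ -2.3375e+6 + 393.32*I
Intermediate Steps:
g(N) = -2 + 2*N*(-43 + N) (g(N) = -2 + (N + N)*(N - 43) = -2 + (2*N)*(-43 + N) = -2 + 2*N*(-43 + N))
A = 37*I*√113 (A = √((-2 - 86*(-281) + 2*(-281)²) - 336783) = √((-2 + 24166 + 2*78961) - 336783) = √((-2 + 24166 + 157922) - 336783) = √(182086 - 336783) = √(-154697) = 37*I*√113 ≈ 393.32*I)
-2337452 + A = -2337452 + 37*I*√113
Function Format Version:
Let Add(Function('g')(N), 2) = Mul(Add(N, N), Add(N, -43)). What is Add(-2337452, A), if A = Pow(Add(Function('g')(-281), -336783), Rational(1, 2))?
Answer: Add(-2337452, Mul(37, I, Pow(113, Rational(1, 2)))) ≈ Add(-2.3375e+6, Mul(393.32, I))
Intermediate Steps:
Function('g')(N) = Add(-2, Mul(2, N, Add(-43, N))) (Function('g')(N) = Add(-2, Mul(Add(N, N), Add(N, -43))) = Add(-2, Mul(Mul(2, N), Add(-43, N))) = Add(-2, Mul(2, N, Add(-43, N))))
A = Mul(37, I, Pow(113, Rational(1, 2))) (A = Pow(Add(Add(-2, Mul(-86, -281), Mul(2, Pow(-281, 2))), -336783), Rational(1, 2)) = Pow(Add(Add(-2, 24166, Mul(2, 78961)), -336783), Rational(1, 2)) = Pow(Add(Add(-2, 24166, 157922), -336783), Rational(1, 2)) = Pow(Add(182086, -336783), Rational(1, 2)) = Pow(-154697, Rational(1, 2)) = Mul(37, I, Pow(113, Rational(1, 2))) ≈ Mul(393.32, I))
Add(-2337452, A) = Add(-2337452, Mul(37, I, Pow(113, Rational(1, 2))))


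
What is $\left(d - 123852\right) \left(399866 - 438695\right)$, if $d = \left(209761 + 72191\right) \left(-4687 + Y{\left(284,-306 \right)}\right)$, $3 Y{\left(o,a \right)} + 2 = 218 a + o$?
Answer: $293726399335740$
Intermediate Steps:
$Y{\left(o,a \right)} = - \frac{2}{3} + \frac{o}{3} + \frac{218 a}{3}$ ($Y{\left(o,a \right)} = - \frac{2}{3} + \frac{218 a + o}{3} = - \frac{2}{3} + \frac{o + 218 a}{3} = - \frac{2}{3} + \left(\frac{o}{3} + \frac{218 a}{3}\right) = - \frac{2}{3} + \frac{o}{3} + \frac{218 a}{3}$)
$d = -7564490208$ ($d = \left(209761 + 72191\right) \left(-4687 + \left(- \frac{2}{3} + \frac{1}{3} \cdot 284 + \frac{218}{3} \left(-306\right)\right)\right) = 281952 \left(-4687 - 22142\right) = 281952 \left(-26829\right) = -7564490208$)
$\left(d - 123852\right) \left(399866 - 438695\right) = \left(-7564490208 - 123852\right) \left(399866 - 438695\right) = \left(-7564614060\right) \left(-38829\right) = 293726399335740$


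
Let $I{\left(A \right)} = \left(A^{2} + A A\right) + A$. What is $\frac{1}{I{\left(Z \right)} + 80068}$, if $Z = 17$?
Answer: $\frac{1}{80663} \approx 1.2397 \cdot 10^{-5}$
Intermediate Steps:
$I{\left(A \right)} = A + 2 A^{2}$ ($I{\left(A \right)} = \left(A^{2} + A^{2}\right) + A = 2 A^{2} + A = A + 2 A^{2}$)
$\frac{1}{I{\left(Z \right)} + 80068} = \frac{1}{17 \left(1 + 2 \cdot 17\right) + 80068} = \frac{1}{17 \left(1 + 34\right) + 80068} = \frac{1}{17 \cdot 35 + 80068} = \frac{1}{595 + 80068} = \frac{1}{80663}$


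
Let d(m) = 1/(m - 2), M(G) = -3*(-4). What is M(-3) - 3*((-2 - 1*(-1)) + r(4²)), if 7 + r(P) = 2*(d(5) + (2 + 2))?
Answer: 10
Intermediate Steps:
M(G) = 12
d(m) = 1/(-2 + m)
r(P) = 5/3 (r(P) = -7 + 2*(1/(-2 + 5) + (2 + 2)) = -7 + 2*(1/3 + 4) = -7 + 2*(⅓ + 4) = -7 + 2*(13/3) = -7 + 26/3 = 5/3)
M(-3) - 3*((-2 - 1*(-1)) + r(4²)) = 12 - 3*((-2 - 1*(-1)) + 5/3) = 12 - 3*((-2 + 1) + 5/3) = 12 - 3*(-1 + 5/3) = 12 - 3*2/3 = 12 - 1*2 = 12 - 2 = 10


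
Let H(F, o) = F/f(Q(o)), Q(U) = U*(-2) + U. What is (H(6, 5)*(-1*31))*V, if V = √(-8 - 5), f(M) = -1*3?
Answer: 62*I*√13 ≈ 223.54*I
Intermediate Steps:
Q(U) = -U (Q(U) = -2*U + U = -U)
f(M) = -3
H(F, o) = -F/3 (H(F, o) = F/(-3) = F*(-⅓) = -F/3)
V = I*√13 (V = √(-13) = I*√13 ≈ 3.6056*I)
(H(6, 5)*(-1*31))*V = ((-⅓*6)*(-1*31))*(I*√13) = (-2*(-31))*(I*√13) = 62*(I*√13) = 62*I*√13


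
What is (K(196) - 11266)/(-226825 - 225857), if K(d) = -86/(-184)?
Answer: 1036429/41646744 ≈ 0.024886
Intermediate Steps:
K(d) = 43/92 (K(d) = -86*(-1/184) = 43/92)
(K(196) - 11266)/(-226825 - 225857) = (43/92 - 11266)/(-226825 - 225857) = -1036429/92/(-452682) = -1036429/92*(-1/452682) = 1036429/41646744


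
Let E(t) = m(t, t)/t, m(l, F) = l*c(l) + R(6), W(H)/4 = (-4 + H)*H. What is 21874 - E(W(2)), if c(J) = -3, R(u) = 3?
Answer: 350035/16 ≈ 21877.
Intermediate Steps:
W(H) = 4*H*(-4 + H) (W(H) = 4*((-4 + H)*H) = 4*(H*(-4 + H)) = 4*H*(-4 + H))
m(l, F) = 3 - 3*l (m(l, F) = l*(-3) + 3 = -3*l + 3 = 3 - 3*l)
E(t) = (3 - 3*t)/t
21874 - E(W(2)) = 21874 - (-3 + 3/((4*2*(-4 + 2)))) = 21874 - (-3 + 3/((4*2*(-2)))) = 21874 - (-3 + 3/(-16)) = 21874 - (-3 + 3*(-1/16)) = 21874 - (-3 - 3/16) = 21874 - 1*(-51/16) = 21874 + 51/16 = 350035/16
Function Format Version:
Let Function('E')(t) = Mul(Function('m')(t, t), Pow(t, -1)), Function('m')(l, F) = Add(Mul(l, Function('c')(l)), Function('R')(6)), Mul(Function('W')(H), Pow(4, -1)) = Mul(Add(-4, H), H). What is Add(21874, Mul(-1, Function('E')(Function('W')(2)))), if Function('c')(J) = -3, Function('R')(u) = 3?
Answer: Rational(350035, 16) ≈ 21877.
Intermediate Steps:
Function('W')(H) = Mul(4, H, Add(-4, H)) (Function('W')(H) = Mul(4, Mul(Add(-4, H), H)) = Mul(4, Mul(H, Add(-4, H))) = Mul(4, H, Add(-4, H)))
Function('m')(l, F) = Add(3, Mul(-3, l)) (Function('m')(l, F) = Add(Mul(l, -3), 3) = Add(Mul(-3, l), 3) = Add(3, Mul(-3, l)))
Function('E')(t) = Mul(Pow(t, -1), Add(3, Mul(-3, t))) (Function('E')(t) = Mul(Add(3, Mul(-3, t)), Pow(t, -1)) = Mul(Pow(t, -1), Add(3, Mul(-3, t))))
Add(21874, Mul(-1, Function('E')(Function('W')(2)))) = Add(21874, Mul(-1, Add(-3, Mul(3, Pow(Mul(4, 2, Add(-4, 2)), -1))))) = Add(21874, Mul(-1, Add(-3, Mul(3, Pow(Mul(4, 2, -2), -1))))) = Add(21874, Mul(-1, Add(-3, Mul(3, Pow(-16, -1))))) = Add(21874, Mul(-1, Add(-3, Mul(3, Rational(-1, 16))))) = Add(21874, Mul(-1, Add(-3, Rational(-3, 16)))) = Add(21874, Mul(-1, Rational(-51, 16))) = Add(21874, Rational(51, 16)) = Rational(350035, 16)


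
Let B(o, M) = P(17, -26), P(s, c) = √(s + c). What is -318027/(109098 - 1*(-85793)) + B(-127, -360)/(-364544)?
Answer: -318027/194891 - 3*I/364544 ≈ -1.6318 - 8.2295e-6*I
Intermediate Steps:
P(s, c) = √(c + s)
B(o, M) = 3*I (B(o, M) = √(-26 + 17) = √(-9) = 3*I)
-318027/(109098 - 1*(-85793)) + B(-127, -360)/(-364544) = -318027/(109098 - 1*(-85793)) + (3*I)/(-364544) = -318027/(109098 + 85793) + (3*I)*(-1/364544) = -318027/194891 - 3*I/364544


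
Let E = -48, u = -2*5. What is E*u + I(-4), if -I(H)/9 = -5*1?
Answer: 525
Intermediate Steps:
u = -10
I(H) = 45 (I(H) = -(-45) = -9*(-5) = 45)
E*u + I(-4) = -48*(-10) + 45 = 480 + 45 = 525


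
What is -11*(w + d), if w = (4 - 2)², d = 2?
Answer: -66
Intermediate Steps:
w = 4 (w = 2² = 4)
-11*(w + d) = -11*(4 + 2) = -11*6 = -66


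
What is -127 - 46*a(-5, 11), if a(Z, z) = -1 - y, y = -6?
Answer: -357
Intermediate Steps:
a(Z, z) = 5 (a(Z, z) = -1 - 1*(-6) = -1 + 6 = 5)
-127 - 46*a(-5, 11) = -127 - 46*5 = -127 - 230 = -357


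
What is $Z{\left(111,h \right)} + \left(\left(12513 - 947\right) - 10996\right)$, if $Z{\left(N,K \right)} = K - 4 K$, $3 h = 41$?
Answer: $529$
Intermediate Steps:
$h = \frac{41}{3}$ ($h = \frac{1}{3} \cdot 41 = \frac{41}{3} \approx 13.667$)
$Z{\left(N,K \right)} = - 3 K$
$Z{\left(111,h \right)} + \left(\left(12513 - 947\right) - 10996\right) = \left(-3\right) \frac{41}{3} + \left(\left(12513 - 947\right) - 10996\right) = -41 + \left(11566 - 10996\right) = -41 + 570 = 529$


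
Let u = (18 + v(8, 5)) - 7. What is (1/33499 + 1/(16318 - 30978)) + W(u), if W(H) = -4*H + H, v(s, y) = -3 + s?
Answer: -23572595159/491095340 ≈ -48.000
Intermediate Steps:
u = 16 (u = (18 + (-3 + 8)) - 7 = (18 + 5) - 7 = 23 - 7 = 16)
W(H) = -3*H
(1/33499 + 1/(16318 - 30978)) + W(u) = (1/33499 + 1/(16318 - 30978)) - 3*16 = (1/33499 + 1/(-14660)) - 48 = (1/33499 - 1/14660) - 48 = -18839/491095340 - 48 = -23572595159/491095340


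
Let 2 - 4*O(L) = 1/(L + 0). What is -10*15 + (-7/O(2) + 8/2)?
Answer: -494/3 ≈ -164.67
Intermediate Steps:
O(L) = ½ - 1/(4*L) (O(L) = ½ - 1/(4*(L + 0)) = ½ - 1/(4*L))
-10*15 + (-7/O(2) + 8/2) = -10*15 + (-7*8/(-1 + 2*2) + 8/2) = -150 + (-7*8/(-1 + 4) + 8*(½)) = -150 + (-7/((¼)*(½)*3) + 4) = -150 + (-7/3/8 + 4) = -150 + (-7*8/3 + 4) = -150 + (-56/3 + 4) = -150 - 44/3 = -494/3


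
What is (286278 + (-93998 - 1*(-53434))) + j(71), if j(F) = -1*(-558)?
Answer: 246272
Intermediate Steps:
j(F) = 558
(286278 + (-93998 - 1*(-53434))) + j(71) = (286278 + (-93998 - 1*(-53434))) + 558 = (286278 + (-93998 + 53434)) + 558 = (286278 - 40564) + 558 = 245714 + 558 = 246272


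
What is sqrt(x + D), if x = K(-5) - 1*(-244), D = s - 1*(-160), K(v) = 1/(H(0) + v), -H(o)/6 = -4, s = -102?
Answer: sqrt(109041)/19 ≈ 17.380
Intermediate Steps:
H(o) = 24 (H(o) = -6*(-4) = 24)
K(v) = 1/(24 + v)
D = 58 (D = -102 - 1*(-160) = -102 + 160 = 58)
x = 4637/19 (x = 1/(24 - 5) - 1*(-244) = 1/19 + 244 = 4637/19 ≈ 244.05)
sqrt(x + D) = sqrt(4637/19 + 58) = sqrt(5739/19) = sqrt(109041)/19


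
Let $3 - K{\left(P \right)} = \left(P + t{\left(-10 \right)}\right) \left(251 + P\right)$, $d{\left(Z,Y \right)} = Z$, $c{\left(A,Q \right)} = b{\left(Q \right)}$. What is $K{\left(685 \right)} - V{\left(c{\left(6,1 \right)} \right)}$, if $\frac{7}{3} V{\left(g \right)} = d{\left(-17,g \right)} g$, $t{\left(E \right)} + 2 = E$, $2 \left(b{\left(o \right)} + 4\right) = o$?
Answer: $- \frac{1259901}{2} \approx -6.2995 \cdot 10^{5}$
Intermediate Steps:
$b{\left(o \right)} = -4 + \frac{o}{2}$
$c{\left(A,Q \right)} = -4 + \frac{Q}{2}$
$t{\left(E \right)} = -2 + E$
$V{\left(g \right)} = - \frac{51 g}{7}$ ($V{\left(g \right)} = \frac{3 \left(- 17 g\right)}{7} = - \frac{51 g}{7}$)
$K{\left(P \right)} = 3 - \left(-12 + P\right) \left(251 + P\right)$ ($K{\left(P \right)} = 3 - \left(P - 12\right) \left(251 + P\right) = 3 - \left(-12 + P\right) \left(251 + P\right)$)
$K{\left(685 \right)} - V{\left(c{\left(6,1 \right)} \right)} = \left(3015 - 685^{2} - 163715\right) - - \frac{51 \left(-4 + \frac{1}{2} \cdot 1\right)}{7} = \left(3015 - 469225 - 163715\right) - - \frac{51 \left(-4 + \frac{1}{2}\right)}{7} = \left(3015 - 469225 - 163715\right) - \left(- \frac{51}{7}\right) \left(- \frac{7}{2}\right) = -629925 - \frac{51}{2} = - \frac{1259901}{2}$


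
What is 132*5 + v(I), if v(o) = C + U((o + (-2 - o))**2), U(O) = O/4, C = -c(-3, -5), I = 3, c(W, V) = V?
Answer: 666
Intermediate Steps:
C = 5 (C = -1*(-5) = 5)
U(O) = O/4 (U(O) = O*(1/4) = O/4)
v(o) = 6 (v(o) = 5 + (o + (-2 - o))**2/4 = 5 + (1/4)*(-2)**2 = 5 + (1/4)*4 = 5 + 1 = 6)
132*5 + v(I) = 132*5 + 6 = 660 + 6 = 666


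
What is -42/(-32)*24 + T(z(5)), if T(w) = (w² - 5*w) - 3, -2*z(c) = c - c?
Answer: 57/2 ≈ 28.500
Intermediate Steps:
z(c) = 0 (z(c) = -(c - c)/2 = -½*0 = 0)
T(w) = -3 + w² - 5*w
-42/(-32)*24 + T(z(5)) = -42/(-32)*24 + (-3 + 0² - 5*0) = -42*(-1/32)*24 + (-3 + 0 + 0) = (21/16)*24 - 3 = 63/2 - 3 = 57/2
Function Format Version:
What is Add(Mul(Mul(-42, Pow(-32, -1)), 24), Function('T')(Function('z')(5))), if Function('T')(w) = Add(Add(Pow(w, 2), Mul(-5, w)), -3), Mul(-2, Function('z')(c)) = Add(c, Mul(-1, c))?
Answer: Rational(57, 2) ≈ 28.500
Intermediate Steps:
Function('z')(c) = 0 (Function('z')(c) = Mul(Rational(-1, 2), Add(c, Mul(-1, c))) = Mul(Rational(-1, 2), 0) = 0)
Function('T')(w) = Add(-3, Pow(w, 2), Mul(-5, w))
Add(Mul(Mul(-42, Pow(-32, -1)), 24), Function('T')(Function('z')(5))) = Add(Mul(Mul(-42, Pow(-32, -1)), 24), Add(-3, Pow(0, 2), Mul(-5, 0))) = Add(Mul(Mul(-42, Rational(-1, 32)), 24), Add(-3, 0, 0)) = Add(Mul(Rational(21, 16), 24), -3) = Add(Rational(63, 2), -3) = Rational(57, 2)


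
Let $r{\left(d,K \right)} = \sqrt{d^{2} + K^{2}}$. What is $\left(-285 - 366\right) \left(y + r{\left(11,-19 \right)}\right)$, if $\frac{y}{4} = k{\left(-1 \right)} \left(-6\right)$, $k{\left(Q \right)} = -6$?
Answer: $-93744 - 651 \sqrt{482} \approx -1.0804 \cdot 10^{5}$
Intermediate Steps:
$y = 144$ ($y = 4 \left(\left(-6\right) \left(-6\right)\right) = 4 \cdot 36 = 144$)
$r{\left(d,K \right)} = \sqrt{K^{2} + d^{2}}$
$\left(-285 - 366\right) \left(y + r{\left(11,-19 \right)}\right) = \left(-285 - 366\right) \left(144 + \sqrt{\left(-19\right)^{2} + 11^{2}}\right) = \left(-285 - 366\right) \left(144 + \sqrt{361 + 121}\right) = - 651 \left(144 + \sqrt{482}\right) = -93744 - 651 \sqrt{482}$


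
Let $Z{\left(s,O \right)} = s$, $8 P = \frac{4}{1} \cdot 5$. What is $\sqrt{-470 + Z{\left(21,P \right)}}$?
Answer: $i \sqrt{449} \approx 21.19 i$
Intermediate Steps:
$P = \frac{5}{2}$ ($P = \frac{\frac{4}{1} \cdot 5}{8} = \frac{4 \cdot 1 \cdot 5}{8} = \frac{4 \cdot 5}{8} = \frac{1}{8} \cdot 20 = \frac{5}{2} \approx 2.5$)
$\sqrt{-470 + Z{\left(21,P \right)}} = \sqrt{-470 + 21} = \sqrt{-449} = i \sqrt{449}$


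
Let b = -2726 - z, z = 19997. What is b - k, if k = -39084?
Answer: 16361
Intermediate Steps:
b = -22723 (b = -2726 - 1*19997 = -2726 - 19997 = -22723)
b - k = -22723 - 1*(-39084) = -22723 + 39084 = 16361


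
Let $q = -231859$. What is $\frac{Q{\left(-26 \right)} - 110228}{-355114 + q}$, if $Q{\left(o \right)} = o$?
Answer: $\frac{110254}{586973} \approx 0.18783$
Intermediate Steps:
$\frac{Q{\left(-26 \right)} - 110228}{-355114 + q} = \frac{-26 - 110228}{-355114 - 231859} = - \frac{110254}{-586973} = \left(-110254\right) \left(- \frac{1}{586973}\right) = \frac{110254}{586973}$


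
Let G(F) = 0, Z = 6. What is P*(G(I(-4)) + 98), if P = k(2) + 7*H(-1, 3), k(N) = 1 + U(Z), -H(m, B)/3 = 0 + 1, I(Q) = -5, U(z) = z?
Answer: -1372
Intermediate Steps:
H(m, B) = -3 (H(m, B) = -3*(0 + 1) = -3*1 = -3)
k(N) = 7 (k(N) = 1 + 6 = 7)
P = -14 (P = 7 + 7*(-3) = 7 - 21 = -14)
P*(G(I(-4)) + 98) = -14*(0 + 98) = -14*98 = -1372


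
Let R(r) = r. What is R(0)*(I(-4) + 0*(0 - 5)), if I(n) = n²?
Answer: 0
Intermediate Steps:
R(0)*(I(-4) + 0*(0 - 5)) = 0*((-4)² + 0*(0 - 5)) = 0*(16 + 0*(-5)) = 0*(16 + 0) = 0*16 = 0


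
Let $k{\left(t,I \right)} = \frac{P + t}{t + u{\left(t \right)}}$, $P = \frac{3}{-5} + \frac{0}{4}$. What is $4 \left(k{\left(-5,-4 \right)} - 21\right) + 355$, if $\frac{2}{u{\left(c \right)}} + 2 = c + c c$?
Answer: $\frac{15157}{55} \approx 275.58$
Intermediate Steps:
$u{\left(c \right)} = \frac{2}{-2 + c + c^{2}}$ ($u{\left(c \right)} = \frac{2}{-2 + \left(c + c c\right)} = \frac{2}{-2 + \left(c + c^{2}\right)} = \frac{2}{-2 + c + c^{2}}$)
$P = - \frac{3}{5}$ ($P = 3 \left(- \frac{1}{5}\right) + 0 \cdot \frac{1}{4} = - \frac{3}{5} + 0 = - \frac{3}{5} \approx -0.6$)
$k{\left(t,I \right)} = \frac{- \frac{3}{5} + t}{t + \frac{2}{-2 + t + t^{2}}}$
$4 \left(k{\left(-5,-4 \right)} - 21\right) + 355 = 4 \left(\frac{\left(-3 + 5 \left(-5\right)\right) \left(-2 - 5 + \left(-5\right)^{2}\right)}{5 \left(2 - 5 \left(-2 - 5 + \left(-5\right)^{2}\right)\right)} - 21\right) + 355 = 4 \left(\frac{\left(-3 - 25\right) \left(-2 - 5 + 25\right)}{5 \left(2 - 5 \left(-2 - 5 + 25\right)\right)} - 21\right) + 355 = 4 \left(\frac{1}{5} \frac{1}{2 - 90} \left(-28\right) 18 - 21\right) + 355 = 4 \left(\frac{1}{5} \frac{1}{-88} \left(-28\right) 18 - 21\right) + 355 = 4 \left(\frac{1}{5} \left(- \frac{1}{88}\right) \left(-28\right) 18 - 21\right) + 355 = 4 \left(\frac{63}{55} - 21\right) + 355 = 4 \left(- \frac{1092}{55}\right) + 355 = - \frac{4368}{55} + 355 = \frac{15157}{55}$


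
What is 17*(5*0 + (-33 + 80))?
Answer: 799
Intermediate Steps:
17*(5*0 + (-33 + 80)) = 17*(0 + 47) = 17*47 = 799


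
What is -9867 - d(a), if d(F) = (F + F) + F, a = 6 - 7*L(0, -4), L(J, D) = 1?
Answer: -9864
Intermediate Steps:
a = -1 (a = 6 - 7*1 = 6 - 7 = -1)
d(F) = 3*F (d(F) = 2*F + F = 3*F)
-9867 - d(a) = -9867 - 3*(-1) = -9867 - 1*(-3) = -9867 + 3 = -9864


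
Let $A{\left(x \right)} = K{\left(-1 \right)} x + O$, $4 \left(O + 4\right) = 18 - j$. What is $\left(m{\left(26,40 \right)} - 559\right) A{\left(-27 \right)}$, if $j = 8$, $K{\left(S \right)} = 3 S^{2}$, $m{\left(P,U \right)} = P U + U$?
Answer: $- \frac{85965}{2} \approx -42983.0$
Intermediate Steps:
$m{\left(P,U \right)} = U + P U$
$O = - \frac{3}{2}$ ($O = -4 + \frac{18 - 8}{4} = -4 + \frac{1}{4} \cdot 10 = -4 + \frac{5}{2} = - \frac{3}{2} \approx -1.5$)
$A{\left(x \right)} = - \frac{3}{2} + 3 x$ ($A{\left(x \right)} = 3 \left(-1\right)^{2} x - \frac{3}{2} = 3 \cdot 1 x - \frac{3}{2} = 3 x - \frac{3}{2} = - \frac{3}{2} + 3 x$)
$\left(m{\left(26,40 \right)} - 559\right) A{\left(-27 \right)} = \left(40 \left(1 + 26\right) - 559\right) \left(- \frac{3}{2} + 3 \left(-27\right)\right) = \left(40 \cdot 27 - 559\right) \left(- \frac{3}{2} - 81\right) = \left(1080 - 559\right) \left(- \frac{165}{2}\right) = 521 \left(- \frac{165}{2}\right) = - \frac{85965}{2}$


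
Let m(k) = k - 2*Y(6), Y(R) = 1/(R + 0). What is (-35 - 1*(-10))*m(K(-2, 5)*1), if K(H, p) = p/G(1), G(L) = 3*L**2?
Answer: -100/3 ≈ -33.333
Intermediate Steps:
K(H, p) = p/3 (K(H, p) = p/((3*1**2)) = p/((3*1)) = p/3)
Y(R) = 1/R
m(k) = -1/3 + k (m(k) = k - 2/6 = k - 2*1/6 = k - 1/3 = -1/3 + k)
(-35 - 1*(-10))*m(K(-2, 5)*1) = (-35 - 1*(-10))*(-1/3 + ((1/3)*5)*1) = (-35 + 10)*(-1/3 + (5/3)*1) = -25*(-1/3 + 5/3) = -25*4/3 = -100/3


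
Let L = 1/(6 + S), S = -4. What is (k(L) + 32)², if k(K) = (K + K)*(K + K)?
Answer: 1089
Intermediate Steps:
L = ½ (L = 1/(6 - 4) = 1/2 = ½ ≈ 0.50000)
k(K) = 4*K² (k(K) = (2*K)*(2*K) = 4*K²)
(k(L) + 32)² = (4*(½)² + 32)² = (4*(¼) + 32)² = (1 + 32)² = 33² = 1089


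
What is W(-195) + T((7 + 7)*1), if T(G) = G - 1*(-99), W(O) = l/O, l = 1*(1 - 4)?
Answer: 7346/65 ≈ 113.02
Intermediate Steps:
l = -3 (l = 1*(-3) = -3)
W(O) = -3/O
T(G) = 99 + G (T(G) = G + 99 = 99 + G)
W(-195) + T((7 + 7)*1) = -3/(-195) + (99 + (7 + 7)*1) = -3*(-1/195) + (99 + 14*1) = 1/65 + (99 + 14) = 1/65 + 113 = 7346/65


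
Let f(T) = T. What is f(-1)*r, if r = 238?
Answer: -238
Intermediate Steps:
f(-1)*r = -1*238 = -238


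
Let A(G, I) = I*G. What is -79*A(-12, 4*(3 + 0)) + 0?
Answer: 11376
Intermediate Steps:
A(G, I) = G*I
-79*A(-12, 4*(3 + 0)) + 0 = -(-948)*4*(3 + 0) + 0 = -(-948)*4*3 + 0 = -(-948)*12 + 0 = -79*(-144) + 0 = 11376 + 0 = 11376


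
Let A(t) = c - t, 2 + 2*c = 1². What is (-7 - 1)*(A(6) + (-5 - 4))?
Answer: 124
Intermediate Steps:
c = -½ (c = -1 + (½)*1² = -1 + (½)*1 = -1 + ½ = -½ ≈ -0.50000)
A(t) = -½ - t
(-7 - 1)*(A(6) + (-5 - 4)) = (-7 - 1)*((-½ - 1*6) + (-5 - 4)) = -8*((-½ - 6) - 9) = -8*(-13/2 - 9) = -8*(-31/2) = 124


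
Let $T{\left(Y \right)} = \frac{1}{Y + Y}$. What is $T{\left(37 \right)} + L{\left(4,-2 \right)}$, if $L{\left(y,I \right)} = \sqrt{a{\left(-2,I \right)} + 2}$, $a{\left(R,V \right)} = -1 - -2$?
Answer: $\frac{1}{74} + \sqrt{3} \approx 1.7456$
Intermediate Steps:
$a{\left(R,V \right)} = 1$ ($a{\left(R,V \right)} = -1 + 2 = 1$)
$L{\left(y,I \right)} = \sqrt{3}$ ($L{\left(y,I \right)} = \sqrt{1 + 2} = \sqrt{3}$)
$T{\left(Y \right)} = \frac{1}{2 Y}$
$T{\left(37 \right)} + L{\left(4,-2 \right)} = \frac{1}{2 \cdot 37} + \sqrt{3} = \frac{1}{2} \cdot \frac{1}{37} + \sqrt{3} = \frac{1}{74} + \sqrt{3}$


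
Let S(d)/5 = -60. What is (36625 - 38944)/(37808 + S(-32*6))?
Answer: -2319/37508 ≈ -0.061827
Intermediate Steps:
S(d) = -300 (S(d) = 5*(-60) = -300)
(36625 - 38944)/(37808 + S(-32*6)) = (36625 - 38944)/(37808 - 300) = -2319/37508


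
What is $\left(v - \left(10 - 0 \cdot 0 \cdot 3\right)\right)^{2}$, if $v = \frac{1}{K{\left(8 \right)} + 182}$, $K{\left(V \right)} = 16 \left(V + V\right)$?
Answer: $\frac{19175641}{191844} \approx 99.954$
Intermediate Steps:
$K{\left(V \right)} = 32 V$ ($K{\left(V \right)} = 16 \cdot 2 V = 32 V$)
$v = \frac{1}{438}$ ($v = \frac{1}{32 \cdot 8 + 182} = \frac{1}{256 + 182} = \frac{1}{438} \approx 0.0022831$)
$\left(v - \left(10 - 0 \cdot 0 \cdot 3\right)\right)^{2} = \left(\frac{1}{438} - \left(10 - 0 \cdot 0 \cdot 3\right)\right)^{2} = \left(\frac{1}{438} + \left(0 \cdot 3 - 10\right)\right)^{2} = \left(\frac{1}{438} + \left(0 - 10\right)\right)^{2} = \left(\frac{1}{438} - 10\right)^{2} = \left(- \frac{4379}{438}\right)^{2} = \frac{19175641}{191844}$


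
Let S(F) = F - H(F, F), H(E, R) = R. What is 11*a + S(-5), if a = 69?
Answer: 759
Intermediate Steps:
S(F) = 0 (S(F) = F - F = 0)
11*a + S(-5) = 11*69 + 0 = 759 + 0 = 759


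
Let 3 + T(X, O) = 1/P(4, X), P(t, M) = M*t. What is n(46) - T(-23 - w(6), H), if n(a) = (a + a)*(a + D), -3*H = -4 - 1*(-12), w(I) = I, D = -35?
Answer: 117741/116 ≈ 1015.0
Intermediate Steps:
H = -8/3 (H = -(-4 - 1*(-12))/3 = -(-4 + 12)/3 = -⅓*8 = -8/3 ≈ -2.6667)
n(a) = 2*a*(-35 + a) (n(a) = (a + a)*(a - 35) = (2*a)*(-35 + a) = 2*a*(-35 + a))
T(X, O) = -3 + 1/(4*X) (T(X, O) = -3 + 1/(X*4) = -3 + 1/(4*X))
n(46) - T(-23 - w(6), H) = 2*46*(-35 + 46) - (-3 + 1/(4*(-23 - 1*6))) = 2*46*11 - (-3 + 1/(4*(-23 - 6))) = 1012 - (-3 + (¼)/(-29)) = 1012 - (-3 + (¼)*(-1/29)) = 1012 - (-3 - 1/116) = 1012 - 1*(-349/116) = 1012 + 349/116 = 117741/116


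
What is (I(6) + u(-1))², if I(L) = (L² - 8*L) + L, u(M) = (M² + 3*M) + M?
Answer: 81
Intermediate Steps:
u(M) = M² + 4*M
I(L) = L² - 7*L
(I(6) + u(-1))² = (6*(-7 + 6) - (4 - 1))² = (6*(-1) - 1*3)² = (-6 - 3)² = (-9)² = 81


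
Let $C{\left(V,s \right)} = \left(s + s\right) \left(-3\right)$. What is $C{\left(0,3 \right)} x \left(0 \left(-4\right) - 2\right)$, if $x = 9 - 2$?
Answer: $252$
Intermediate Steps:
$x = 7$
$C{\left(V,s \right)} = - 6 s$ ($C{\left(V,s \right)} = 2 s \left(-3\right) = - 6 s$)
$C{\left(0,3 \right)} x \left(0 \left(-4\right) - 2\right) = \left(-6\right) 3 \cdot 7 \left(0 \left(-4\right) - 2\right) = \left(-18\right) 7 \left(0 - 2\right) = \left(-126\right) \left(-2\right) = 252$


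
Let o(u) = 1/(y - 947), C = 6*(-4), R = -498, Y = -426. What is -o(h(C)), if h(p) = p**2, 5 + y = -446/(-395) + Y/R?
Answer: 32785/31146257 ≈ 0.0010526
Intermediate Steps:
y = -98862/32785 (y = -5 + (-446/(-395) - 426/(-498)) = -5 + (-446*(-1/395) - 426*(-1/498)) = -5 + (446/395 + 71/83) = -5 + 65063/32785 = -98862/32785 ≈ -3.0155)
C = -24
o(u) = -32785/31146257 (o(u) = 1/(-98862/32785 - 947) = 1/(-31146257/32785) = -32785/31146257)
-o(h(C)) = -1*(-32785/31146257) = 32785/31146257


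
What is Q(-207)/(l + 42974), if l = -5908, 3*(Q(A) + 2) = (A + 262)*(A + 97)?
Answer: -3028/55599 ≈ -0.054461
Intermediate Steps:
Q(A) = -2 + (97 + A)*(262 + A)/3 (Q(A) = -2 + ((A + 262)*(A + 97))/3 = -2 + ((262 + A)*(97 + A))/3 = -2 + ((97 + A)*(262 + A))/3 = -2 + (97 + A)*(262 + A)/3)
Q(-207)/(l + 42974) = (25408/3 + (⅓)*(-207)² + (359/3)*(-207))/(-5908 + 42974) = (25408/3 + (⅓)*42849 - 24771)/37066 = (25408/3 + 14283 - 24771)*(1/37066) = -6056/3*1/37066 = -3028/55599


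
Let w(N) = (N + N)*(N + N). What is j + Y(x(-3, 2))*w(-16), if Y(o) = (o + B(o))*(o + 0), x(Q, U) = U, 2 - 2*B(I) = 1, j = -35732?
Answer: -30612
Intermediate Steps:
B(I) = ½ (B(I) = 1 - ½*1 = 1 - ½ = ½)
Y(o) = o*(½ + o) (Y(o) = (o + ½)*(o + 0) = (½ + o)*o = o*(½ + o))
w(N) = 4*N² (w(N) = (2*N)*(2*N) = 4*N²)
j + Y(x(-3, 2))*w(-16) = -35732 + (2*(½ + 2))*(4*(-16)²) = -35732 + (2*(5/2))*(4*256) = -35732 + 5*1024 = -35732 + 5120 = -30612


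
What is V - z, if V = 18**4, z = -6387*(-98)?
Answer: -520950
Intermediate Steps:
z = 625926
V = 104976
V - z = 104976 - 1*625926 = 104976 - 625926 = -520950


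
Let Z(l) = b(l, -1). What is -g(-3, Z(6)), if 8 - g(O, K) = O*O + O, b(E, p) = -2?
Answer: -2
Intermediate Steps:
Z(l) = -2
g(O, K) = 8 - O - O**2 (g(O, K) = 8 - (O*O + O) = 8 - (O**2 + O) = 8 - (O + O**2) = 8 + (-O - O**2) = 8 - O - O**2)
-g(-3, Z(6)) = -(8 - 1*(-3) - 1*(-3)**2) = -(8 + 3 - 1*9) = -(8 + 3 - 9) = -1*2 = -2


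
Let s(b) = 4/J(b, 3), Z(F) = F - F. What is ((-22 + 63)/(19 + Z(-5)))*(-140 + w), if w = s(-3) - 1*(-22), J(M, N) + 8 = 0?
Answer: -9717/38 ≈ -255.71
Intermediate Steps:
J(M, N) = -8 (J(M, N) = -8 + 0 = -8)
Z(F) = 0
s(b) = -½ (s(b) = 4/(-8) = 4*(-⅛) = -½)
w = 43/2 (w = -½ - 1*(-22) = -½ + 22 = 43/2 ≈ 21.500)
((-22 + 63)/(19 + Z(-5)))*(-140 + w) = ((-22 + 63)/(19 + 0))*(-140 + 43/2) = (41/19)*(-237/2) = -9717/38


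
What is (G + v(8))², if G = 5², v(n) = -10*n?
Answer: 3025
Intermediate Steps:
G = 25
(G + v(8))² = (25 - 10*8)² = (25 - 80)² = (-55)² = 3025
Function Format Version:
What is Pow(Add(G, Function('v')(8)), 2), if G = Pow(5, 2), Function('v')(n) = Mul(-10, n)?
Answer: 3025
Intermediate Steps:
G = 25
Pow(Add(G, Function('v')(8)), 2) = Pow(Add(25, Mul(-10, 8)), 2) = Pow(Add(25, -80), 2) = Pow(-55, 2) = 3025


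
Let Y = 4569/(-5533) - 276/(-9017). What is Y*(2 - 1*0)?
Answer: -79343130/49891061 ≈ -1.5903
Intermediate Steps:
Y = -39671565/49891061 (Y = 4569*(-1/5533) - 276*(-1/9017) = -4569/5533 + 276/9017 = -39671565/49891061 ≈ -0.79516)
Y*(2 - 1*0) = -39671565*(2 - 1*0)/49891061 = -39671565*(2 + 0)/49891061 = -39671565/49891061*2 = -79343130/49891061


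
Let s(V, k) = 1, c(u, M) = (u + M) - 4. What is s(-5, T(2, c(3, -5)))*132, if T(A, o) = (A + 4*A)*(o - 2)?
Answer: 132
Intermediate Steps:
c(u, M) = -4 + M + u (c(u, M) = (M + u) - 4 = -4 + M + u)
T(A, o) = 5*A*(-2 + o) (T(A, o) = (5*A)*(-2 + o) = 5*A*(-2 + o))
s(-5, T(2, c(3, -5)))*132 = 1*132 = 132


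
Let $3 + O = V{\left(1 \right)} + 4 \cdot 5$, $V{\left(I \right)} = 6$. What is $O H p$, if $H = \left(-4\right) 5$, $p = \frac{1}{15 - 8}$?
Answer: $- \frac{460}{7} \approx -65.714$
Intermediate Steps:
$p = \frac{1}{7} \approx 0.14286$
$H = -20$
$O = 23$ ($O = -3 + \left(6 + 4 \cdot 5\right) = -3 + \left(6 + 20\right) = -3 + 26 = 23$)
$O H p = 23 \left(-20\right) \frac{1}{7} = \left(-460\right) \frac{1}{7} = - \frac{460}{7}$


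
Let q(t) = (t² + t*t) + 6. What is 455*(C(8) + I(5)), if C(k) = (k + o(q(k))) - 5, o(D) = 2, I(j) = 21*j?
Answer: 50050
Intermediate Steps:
q(t) = 6 + 2*t² (q(t) = (t² + t²) + 6 = 2*t² + 6 = 6 + 2*t²)
C(k) = -3 + k (C(k) = (k + 2) - 5 = (2 + k) - 5 = -3 + k)
455*(C(8) + I(5)) = 455*((-3 + 8) + 21*5) = 455*(5 + 105) = 455*110 = 50050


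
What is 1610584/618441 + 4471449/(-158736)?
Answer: -836556576395/32722950192 ≈ -25.565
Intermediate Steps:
1610584/618441 + 4471449/(-158736) = 1610584*(1/618441) + 4471449*(-1/158736) = 1610584/618441 - 1490483/52912 = -836556576395/32722950192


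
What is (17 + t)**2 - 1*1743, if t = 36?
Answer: 1066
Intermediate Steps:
(17 + t)**2 - 1*1743 = (17 + 36)**2 - 1*1743 = 53**2 - 1743 = 2809 - 1743 = 1066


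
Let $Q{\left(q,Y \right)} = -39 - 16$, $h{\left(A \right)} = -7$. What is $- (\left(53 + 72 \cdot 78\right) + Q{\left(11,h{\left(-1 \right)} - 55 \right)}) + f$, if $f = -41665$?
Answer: $-47279$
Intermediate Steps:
$Q{\left(q,Y \right)} = -55$
$- (\left(53 + 72 \cdot 78\right) + Q{\left(11,h{\left(-1 \right)} - 55 \right)}) + f = - (\left(53 + 72 \cdot 78\right) - 55) - 41665 = - (\left(53 + 5616\right) - 55) - 41665 = - (5669 - 55) - 41665 = \left(-1\right) 5614 - 41665 = -5614 - 41665 = -47279$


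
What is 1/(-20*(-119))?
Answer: 1/2380 ≈ 0.00042017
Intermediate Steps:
1/(-20*(-119)) = 1/2380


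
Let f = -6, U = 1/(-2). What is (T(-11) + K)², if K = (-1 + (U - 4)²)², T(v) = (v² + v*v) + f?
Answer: 94187025/256 ≈ 3.6792e+5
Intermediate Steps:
U = -½ ≈ -0.50000
T(v) = -6 + 2*v² (T(v) = (v² + v*v) - 6 = (v² + v²) - 6 = 2*v² - 6 = -6 + 2*v²)
K = 5929/16 (K = (-1 + (-½ - 4)²)² = (-1 + (-9/2)²)² = (-1 + 81/4)² = (77/4)² = 5929/16 ≈ 370.56)
(T(-11) + K)² = ((-6 + 2*(-11)²) + 5929/16)² = ((-6 + 2*121) + 5929/16)² = ((-6 + 242) + 5929/16)² = (236 + 5929/16)² = (9705/16)² = 94187025/256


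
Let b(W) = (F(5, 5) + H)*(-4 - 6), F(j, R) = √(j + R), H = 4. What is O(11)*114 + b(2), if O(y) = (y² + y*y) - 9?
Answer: 26522 - 10*√10 ≈ 26490.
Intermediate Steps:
O(y) = -9 + 2*y² (O(y) = (y² + y²) - 9 = 2*y² - 9 = -9 + 2*y²)
F(j, R) = √(R + j)
b(W) = -40 - 10*√10 (b(W) = (√(5 + 5) + 4)*(-4 - 6) = (√10 + 4)*(-10) = (4 + √10)*(-10) = -40 - 10*√10)
O(11)*114 + b(2) = (-9 + 2*11²)*114 + (-40 - 10*√10) = (-9 + 2*121)*114 + (-40 - 10*√10) = (-9 + 242)*114 + (-40 - 10*√10) = 233*114 + (-40 - 10*√10) = 26562 + (-40 - 10*√10) = 26522 - 10*√10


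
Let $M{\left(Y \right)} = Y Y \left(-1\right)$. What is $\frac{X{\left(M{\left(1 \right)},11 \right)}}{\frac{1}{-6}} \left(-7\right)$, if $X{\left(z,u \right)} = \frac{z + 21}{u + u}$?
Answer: $\frac{420}{11} \approx 38.182$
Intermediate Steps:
$M{\left(Y \right)} = - Y^{2}$ ($M{\left(Y \right)} = Y^{2} \left(-1\right) = - Y^{2}$)
$X{\left(z,u \right)} = \frac{21 + z}{2 u}$
$\frac{X{\left(M{\left(1 \right)},11 \right)}}{\frac{1}{-6}} \left(-7\right) = \frac{\frac{1}{2} \cdot \frac{1}{11} \left(21 - 1^{2}\right)}{\frac{1}{-6}} \left(-7\right) = \frac{\frac{1}{2} \cdot \frac{1}{11} \left(21 - 1\right)}{- \frac{1}{6}} \left(-7\right) = \frac{1}{2} \cdot \frac{1}{11} \left(21 - 1\right) \left(-6\right) \left(-7\right) = \frac{1}{2} \cdot \frac{1}{11} \cdot 20 \left(-6\right) \left(-7\right) = \frac{10}{11} \left(-6\right) \left(-7\right) = \left(- \frac{60}{11}\right) \left(-7\right) = \frac{420}{11}$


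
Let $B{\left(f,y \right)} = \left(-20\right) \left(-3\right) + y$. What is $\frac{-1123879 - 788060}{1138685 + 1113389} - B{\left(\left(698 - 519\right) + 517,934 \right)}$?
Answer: $- \frac{2240473495}{2252074} \approx -994.85$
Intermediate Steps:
$B{\left(f,y \right)} = 60 + y$
$\frac{-1123879 - 788060}{1138685 + 1113389} - B{\left(\left(698 - 519\right) + 517,934 \right)} = \frac{-1123879 - 788060}{1138685 + 1113389} - \left(60 + 934\right) = - \frac{1911939}{2252074} - 994 = - \frac{2240473495}{2252074}$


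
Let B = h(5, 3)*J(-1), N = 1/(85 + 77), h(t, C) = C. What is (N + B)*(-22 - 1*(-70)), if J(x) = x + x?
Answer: -7768/27 ≈ -287.70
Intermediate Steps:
J(x) = 2*x
N = 1/162 ≈ 0.0061728
B = -6 (B = 3*(2*(-1)) = 3*(-2) = -6)
(N + B)*(-22 - 1*(-70)) = (1/162 - 6)*(-22 - 1*(-70)) = -971*(-22 + 70)/162 = -971/162*48 = -7768/27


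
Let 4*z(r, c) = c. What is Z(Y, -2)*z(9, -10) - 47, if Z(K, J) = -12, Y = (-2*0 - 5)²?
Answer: -17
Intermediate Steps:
Y = 25 (Y = (0 - 5)² = (-5)² = 25)
z(r, c) = c/4
Z(Y, -2)*z(9, -10) - 47 = -3*(-10) - 47 = -12*(-5/2) - 47 = 30 - 47 = -17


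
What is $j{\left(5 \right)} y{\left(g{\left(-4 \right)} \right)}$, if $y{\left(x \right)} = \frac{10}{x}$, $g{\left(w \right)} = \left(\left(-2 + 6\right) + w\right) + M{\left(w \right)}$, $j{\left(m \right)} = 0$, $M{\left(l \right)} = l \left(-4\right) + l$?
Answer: $0$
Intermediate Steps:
$M{\left(l \right)} = - 3 l$ ($M{\left(l \right)} = - 4 l + l = - 3 l$)
$g{\left(w \right)} = 4 - 2 w$ ($g{\left(w \right)} = \left(\left(-2 + 6\right) + w\right) - 3 w = \left(4 + w\right) - 3 w = 4 - 2 w$)
$j{\left(5 \right)} y{\left(g{\left(-4 \right)} \right)} = 0 \frac{10}{4 - -8} = 0 \frac{10}{4 + 8} = 0 \cdot \frac{10}{12} = 0 \cdot 10 \cdot \frac{1}{12} = 0 \cdot \frac{5}{6} = 0$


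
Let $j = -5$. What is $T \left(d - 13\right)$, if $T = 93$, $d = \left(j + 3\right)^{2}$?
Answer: $-837$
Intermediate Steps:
$d = 4$ ($d = \left(-5 + 3\right)^{2} = \left(-2\right)^{2} = 4$)
$T \left(d - 13\right) = 93 \left(4 - 13\right) = 93 \left(-9\right) = -837$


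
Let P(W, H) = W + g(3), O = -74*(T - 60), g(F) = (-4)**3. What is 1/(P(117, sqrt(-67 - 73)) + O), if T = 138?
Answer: -1/5719 ≈ -0.00017486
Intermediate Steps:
g(F) = -64
O = -5772 (O = -74*(138 - 60) = -74*78 = -5772)
P(W, H) = -64 + W (P(W, H) = W - 64 = -64 + W)
1/(P(117, sqrt(-67 - 73)) + O) = 1/((-64 + 117) - 5772) = 1/(53 - 5772) = 1/(-5719) = -1/5719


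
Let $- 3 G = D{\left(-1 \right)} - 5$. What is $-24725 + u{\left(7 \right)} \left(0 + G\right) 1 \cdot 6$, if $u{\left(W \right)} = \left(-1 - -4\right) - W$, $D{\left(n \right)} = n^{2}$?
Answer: $-24757$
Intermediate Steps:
$G = \frac{4}{3}$ ($G = - \frac{\left(-1\right)^{2} - 5}{3} = - \frac{1 - 5}{3} = \left(- \frac{1}{3}\right) \left(-4\right) = \frac{4}{3} \approx 1.3333$)
$u{\left(W \right)} = 3 - W$ ($u{\left(W \right)} = \left(-1 + 4\right) - W = 3 - W$)
$-24725 + u{\left(7 \right)} \left(0 + G\right) 1 \cdot 6 = -24725 + \left(3 - 7\right) \left(0 + \frac{4}{3}\right) 1 \cdot 6 = -24725 + \left(3 - 7\right) \frac{4}{3} \cdot 1 \cdot 6 = -24725 + \left(-4\right) \frac{4}{3} \cdot 6 = -24725 - 32 = -24757$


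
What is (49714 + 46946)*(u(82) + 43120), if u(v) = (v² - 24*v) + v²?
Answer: 5277636000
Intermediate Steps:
u(v) = -24*v + 2*v²
(49714 + 46946)*(u(82) + 43120) = (49714 + 46946)*(2*82*(-12 + 82) + 43120) = 96660*(2*82*70 + 43120) = 96660*(11480 + 43120) = 96660*54600 = 5277636000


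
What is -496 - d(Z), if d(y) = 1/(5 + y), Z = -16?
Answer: -5455/11 ≈ -495.91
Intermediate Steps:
-496 - d(Z) = -496 - 1/(5 - 16) = -496 - 1/(-11) = -496 - 1*(-1/11) = -496 + 1/11 = -5455/11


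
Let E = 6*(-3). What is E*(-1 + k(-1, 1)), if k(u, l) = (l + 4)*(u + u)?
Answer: 198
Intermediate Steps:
E = -18
k(u, l) = 2*u*(4 + l) (k(u, l) = (4 + l)*(2*u) = 2*u*(4 + l))
E*(-1 + k(-1, 1)) = -18*(-1 + 2*(-1)*(4 + 1)) = -18*(-1 + 2*(-1)*5) = -18*(-1 - 10) = -18*(-11) = 198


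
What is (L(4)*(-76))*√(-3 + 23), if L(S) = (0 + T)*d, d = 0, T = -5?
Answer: 0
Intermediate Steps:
L(S) = 0 (L(S) = (0 - 5)*0 = -5*0 = 0)
(L(4)*(-76))*√(-3 + 23) = (0*(-76))*√(-3 + 23) = 0*√20 = 0*(2*√5) = 0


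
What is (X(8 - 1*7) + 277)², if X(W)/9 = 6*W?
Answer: 109561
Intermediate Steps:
X(W) = 54*W (X(W) = 9*(6*W) = 54*W)
(X(8 - 1*7) + 277)² = (54*(8 - 1*7) + 277)² = (54*(8 - 7) + 277)² = (54*1 + 277)² = (54 + 277)² = 331² = 109561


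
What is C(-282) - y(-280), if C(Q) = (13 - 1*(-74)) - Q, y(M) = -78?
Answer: 447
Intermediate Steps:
C(Q) = 87 - Q (C(Q) = (13 + 74) - Q = 87 - Q)
C(-282) - y(-280) = (87 - 1*(-282)) - 1*(-78) = (87 + 282) + 78 = 369 + 78 = 447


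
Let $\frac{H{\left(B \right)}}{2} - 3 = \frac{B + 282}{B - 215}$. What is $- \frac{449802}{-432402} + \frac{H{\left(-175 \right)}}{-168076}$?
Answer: $\frac{2456953323719}{2361982952940} \approx 1.0402$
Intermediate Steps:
$H{\left(B \right)} = 6 + \frac{2 \left(282 + B\right)}{-215 + B}$ ($H{\left(B \right)} = 6 + 2 \frac{B + 282}{B - 215} = 6 + 2 \frac{282 + B}{-215 + B} = 6 + \frac{2 \left(282 + B\right)}{-215 + B}$)
$- \frac{449802}{-432402} + \frac{H{\left(-175 \right)}}{-168076} = - \frac{449802}{-432402} + \frac{2 \frac{1}{-215 - 175} \left(-363 + 4 \left(-175\right)\right)}{-168076} = \left(-449802\right) \left(- \frac{1}{432402}\right) + \frac{2 \left(-363 - 700\right)}{-390} \left(- \frac{1}{168076}\right) = \frac{74967}{72067} + 2 \left(- \frac{1}{390}\right) \left(-1063\right) \left(- \frac{1}{168076}\right) = \frac{74967}{72067} + \frac{1063}{195} \left(- \frac{1}{168076}\right) = \frac{74967}{72067} - \frac{1063}{32774820} = \frac{2456953323719}{2361982952940}$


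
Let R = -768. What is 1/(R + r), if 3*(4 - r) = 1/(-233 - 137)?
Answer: -1110/848039 ≈ -0.0013089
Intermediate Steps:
r = 4441/1110 (r = 4 - 1/(3*(-233 - 137)) = 4 - ⅓/(-370) = 4 - ⅓*(-1/370) = 4 + 1/1110 = 4441/1110 ≈ 4.0009)
1/(R + r) = 1/(-768 + 4441/1110) = 1/(-848039/1110) = -1110/848039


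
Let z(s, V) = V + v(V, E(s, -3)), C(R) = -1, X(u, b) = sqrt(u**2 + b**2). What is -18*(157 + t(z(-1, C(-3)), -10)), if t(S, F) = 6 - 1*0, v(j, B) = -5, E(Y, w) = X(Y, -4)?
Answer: -2934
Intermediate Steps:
X(u, b) = sqrt(b**2 + u**2)
E(Y, w) = sqrt(16 + Y**2) (E(Y, w) = sqrt((-4)**2 + Y**2) = sqrt(16 + Y**2))
z(s, V) = -5 + V (z(s, V) = V - 5 = -5 + V)
t(S, F) = 6 (t(S, F) = 6 + 0 = 6)
-18*(157 + t(z(-1, C(-3)), -10)) = -18*(157 + 6) = -18*163 = -2934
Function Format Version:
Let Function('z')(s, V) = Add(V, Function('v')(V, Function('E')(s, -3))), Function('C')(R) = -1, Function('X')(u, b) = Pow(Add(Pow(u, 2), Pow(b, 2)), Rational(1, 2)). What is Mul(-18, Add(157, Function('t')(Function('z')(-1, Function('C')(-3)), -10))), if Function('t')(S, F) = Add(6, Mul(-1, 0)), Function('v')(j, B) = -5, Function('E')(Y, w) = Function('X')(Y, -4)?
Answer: -2934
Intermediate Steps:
Function('X')(u, b) = Pow(Add(Pow(b, 2), Pow(u, 2)), Rational(1, 2))
Function('E')(Y, w) = Pow(Add(16, Pow(Y, 2)), Rational(1, 2)) (Function('E')(Y, w) = Pow(Add(Pow(-4, 2), Pow(Y, 2)), Rational(1, 2)) = Pow(Add(16, Pow(Y, 2)), Rational(1, 2)))
Function('z')(s, V) = Add(-5, V) (Function('z')(s, V) = Add(V, -5) = Add(-5, V))
Function('t')(S, F) = 6 (Function('t')(S, F) = Add(6, 0) = 6)
Mul(-18, Add(157, Function('t')(Function('z')(-1, Function('C')(-3)), -10))) = Mul(-18, Add(157, 6)) = Mul(-18, 163) = -2934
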